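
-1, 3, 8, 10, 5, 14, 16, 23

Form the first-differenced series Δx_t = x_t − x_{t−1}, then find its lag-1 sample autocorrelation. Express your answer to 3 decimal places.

First differences Δx: 4, 5, 2, -5, 9, 2, 7
Mean of differences = 3.4286
Numerator Σ(Δx_t−Δx̄)(Δx_{t+1}−Δx̄) = -49.3265
Denominator Σ(Δx_t−Δx̄)² = 121.7143
r_1(Δx) = -49.3265 / 121.7143 = -0.405

-0.405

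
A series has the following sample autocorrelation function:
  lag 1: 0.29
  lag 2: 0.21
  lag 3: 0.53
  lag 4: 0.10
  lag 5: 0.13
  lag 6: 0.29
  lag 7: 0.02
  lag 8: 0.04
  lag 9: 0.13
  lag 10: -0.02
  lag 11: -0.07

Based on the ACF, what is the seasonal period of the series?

3

The largest autocorrelation is r_3 = 0.53; the remaining lags stay at or below 0.29. The elevated value at lag 1 (0.29), dropping to 0.21 at lag 2, reflects decaying short-term dependence rather than seasonality.
The dominant spike at lag 3 indicates a seasonal period of 3.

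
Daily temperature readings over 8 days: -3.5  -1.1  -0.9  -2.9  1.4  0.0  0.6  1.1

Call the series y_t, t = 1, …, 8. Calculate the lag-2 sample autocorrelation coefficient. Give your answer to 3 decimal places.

0.152

Mean ȳ = (-3.5 − 1.1 − 0.9 − 2.9 + 1.4 + 0.0 + 0.6 + 1.1)/8 = -0.6625
Deviations from mean: -2.8375, -0.4375, -0.2375, -2.2375, 2.0625, 0.6625, 1.2625, 1.7625
Σ(y_t−ȳ)(y_{t+2}−ȳ) = (0.6739) + (0.9789) + (-0.4898) + (-1.4823) + (2.6039) + (1.1677) = 3.4522
Denominator Σ(y_t−ȳ)² = 22.6988
r_2 = 3.4522 / 22.6988 = 0.152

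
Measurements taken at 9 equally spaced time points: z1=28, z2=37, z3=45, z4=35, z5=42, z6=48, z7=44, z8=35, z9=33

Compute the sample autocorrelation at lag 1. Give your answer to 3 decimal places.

0.162

Mean z̄ = (28 + 37 + 45 + 35 + 42 + 48 + 44 + 35 + 33)/9 = 38.5556
Numerator Σ_{t=1}^{8}(z_t−z̄)(z_{t+1}−z̄) = 55.5802
Denominator Σ(z_t−z̄)² = 342.2222
r_1 = 55.5802 / 342.2222 = 0.162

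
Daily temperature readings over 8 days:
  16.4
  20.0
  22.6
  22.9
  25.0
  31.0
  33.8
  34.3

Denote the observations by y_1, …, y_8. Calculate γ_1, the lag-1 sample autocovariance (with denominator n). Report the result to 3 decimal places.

23.768

Mean ȳ = (16.4 + 20.0 + 22.6 + 22.9 + 25.0 + 31.0 + 33.8 + 34.3)/8 = 25.7500
Deviations: -9.3500, -5.7500, -3.1500, -2.8500, -0.7500, 5.2500, 8.0500, 8.5500
Σ_{t=1}^{7}(y_t−ȳ)(y_{t+1}−ȳ) = 190.1425
γ_1 = 190.1425 / 8 = 23.768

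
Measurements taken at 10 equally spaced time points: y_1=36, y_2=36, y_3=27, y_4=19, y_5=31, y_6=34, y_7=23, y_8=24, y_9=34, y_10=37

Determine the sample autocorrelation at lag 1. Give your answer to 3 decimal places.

Mean ȳ = (36 + 36 + 27 + 19 + 31 + 34 + 23 + 24 + 34 + 37)/10 = 30.1000
Numerator Σ_{t=1}^{9}(y_t−ȳ)(y_{t+1}−ȳ) = 63.1900
Denominator Σ(y_t−ȳ)² = 368.9000
r_1 = 63.1900 / 368.9000 = 0.171

0.171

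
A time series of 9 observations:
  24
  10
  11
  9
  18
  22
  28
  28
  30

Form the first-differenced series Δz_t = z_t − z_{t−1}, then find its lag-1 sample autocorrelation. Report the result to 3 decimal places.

0.036

First differences Δz: -14, 1, -2, 9, 4, 6, 0, 2
Mean of differences = 0.7500
Numerator Σ(Δz_t−Δz̄)(Δz_{t+1}−Δz̄) = 11.9375
Denominator Σ(Δz_t−Δz̄)² = 333.5000
r_1(Δz) = 11.9375 / 333.5000 = 0.036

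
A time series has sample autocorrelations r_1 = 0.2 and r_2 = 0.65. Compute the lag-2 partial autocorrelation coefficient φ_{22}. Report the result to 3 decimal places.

φ_{22} = (r_2 − r_1²) / (1 − r_1²)
r_1² = (0.2)² = 0.04
Numerator = 0.65 − 0.0400 = 0.6100; denominator = 1 − 0.0400 = 0.9600
φ_{22} = 0.6100 / 0.9600 = 0.635

0.635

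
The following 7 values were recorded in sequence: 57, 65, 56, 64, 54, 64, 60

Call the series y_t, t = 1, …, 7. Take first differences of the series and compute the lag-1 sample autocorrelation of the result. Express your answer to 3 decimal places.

First differences Δy: 8, -9, 8, -10, 10, -4
Mean of differences = 0.5000
Numerator Σ(Δy_t−Δȳ)(Δy_{t+1}−Δȳ) = -363.7500
Denominator Σ(Δy_t−Δȳ)² = 423.5000
r_1(Δy) = -363.7500 / 423.5000 = -0.859

-0.859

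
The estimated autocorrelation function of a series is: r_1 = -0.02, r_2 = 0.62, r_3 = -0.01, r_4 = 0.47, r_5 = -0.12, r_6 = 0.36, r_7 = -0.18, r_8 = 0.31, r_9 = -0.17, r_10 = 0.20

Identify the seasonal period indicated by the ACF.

The largest autocorrelation is r_2 = 0.62, with weaker echoes at lags 4 (0.47), 6 (0.36), 8 (0.31) and 10 (0.20); the remaining lags stay at or below -0.01.
The dominant spike at lag 2 indicates a seasonal period of 2.

2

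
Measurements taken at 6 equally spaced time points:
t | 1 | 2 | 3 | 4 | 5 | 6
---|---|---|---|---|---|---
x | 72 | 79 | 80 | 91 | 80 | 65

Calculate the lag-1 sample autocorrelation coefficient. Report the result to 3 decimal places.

0.065

Mean x̄ = (72 + 79 + 80 + 91 + 80 + 65)/6 = 77.8333
Deviations from mean: -5.8333, 1.1667, 2.1667, 13.1667, 2.1667, -12.8333
Σ(x_t−x̄)(x_{t+1}−x̄) = (-6.8056) + (2.5278) + (28.5278) + (28.5278) + (-27.8056) = 24.9722
Denominator Σ(x_t−x̄)² = 382.8333
r_1 = 24.9722 / 382.8333 = 0.065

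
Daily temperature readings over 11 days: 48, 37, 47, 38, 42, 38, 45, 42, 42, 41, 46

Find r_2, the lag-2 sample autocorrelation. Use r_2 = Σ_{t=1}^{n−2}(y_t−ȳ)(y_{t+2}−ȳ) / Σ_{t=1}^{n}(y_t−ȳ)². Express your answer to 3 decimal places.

0.461

Mean ȳ = (48 + 37 + 47 + 38 + 42 + 38 + 45 + 42 + 42 + 41 + 46)/11 = 42.3636
Numerator Σ_{t=1}^{9}(y_t−ȳ)(y_{t+2}−ȳ) = 65.7355
Denominator Σ(y_t−ȳ)² = 142.5455
r_2 = 65.7355 / 142.5455 = 0.461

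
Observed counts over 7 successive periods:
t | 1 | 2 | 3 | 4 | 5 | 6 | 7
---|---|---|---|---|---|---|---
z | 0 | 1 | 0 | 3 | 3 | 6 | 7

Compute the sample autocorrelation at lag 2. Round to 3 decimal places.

0.182

Mean z̄ = (0 + 1 + 0 + 3 + 3 + 6 + 7)/7 = 2.8571
Σ(z_t−z̄)(z_{t+2}−z̄) = (8.1633) + (-0.2653) + (-0.4082) + (0.4490) + (0.5918) = 8.5306
Denominator Σ(z_t−z̄)² = 46.8571
r_2 = 8.5306 / 46.8571 = 0.182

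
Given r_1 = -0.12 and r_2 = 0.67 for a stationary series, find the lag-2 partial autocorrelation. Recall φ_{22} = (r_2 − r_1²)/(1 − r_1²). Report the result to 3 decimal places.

φ_{22} = (r_2 − r_1²) / (1 − r_1²)
r_1² = (-0.12)² = 0.0144
Numerator = 0.67 − 0.0144 = 0.6556; denominator = 1 − 0.0144 = 0.9856
φ_{22} = 0.6556 / 0.9856 = 0.665

0.665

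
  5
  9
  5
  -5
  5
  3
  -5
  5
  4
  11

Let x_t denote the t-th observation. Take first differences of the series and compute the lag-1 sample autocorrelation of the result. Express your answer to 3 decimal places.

First differences Δx: 4, -4, -10, 10, -2, -8, 10, -1, 7
Mean of differences = 0.6667
Numerator Σ(Δx_t−Δx̄)(Δx_{t+1}−Δx̄) = -174.1111
Denominator Σ(Δx_t−Δx̄)² = 446.0000
r_1(Δx) = -174.1111 / 446.0000 = -0.390

-0.390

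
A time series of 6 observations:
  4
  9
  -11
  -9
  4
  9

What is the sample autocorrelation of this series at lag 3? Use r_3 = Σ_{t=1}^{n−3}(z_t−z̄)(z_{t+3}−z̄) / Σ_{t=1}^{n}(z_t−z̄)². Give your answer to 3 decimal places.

Mean z̄ = (4 + 9 − 11 − 9 + 4 + 9)/6 = 1.0000
Deviations from mean: 3.0000, 8.0000, -12.0000, -10.0000, 3.0000, 8.0000
Σ(z_t−z̄)(z_{t+3}−z̄) = (-30.0000) + (24.0000) + (-96.0000) = -102.0000
Denominator Σ(z_t−z̄)² = 390.0000
r_3 = -102.0000 / 390.0000 = -0.262

-0.262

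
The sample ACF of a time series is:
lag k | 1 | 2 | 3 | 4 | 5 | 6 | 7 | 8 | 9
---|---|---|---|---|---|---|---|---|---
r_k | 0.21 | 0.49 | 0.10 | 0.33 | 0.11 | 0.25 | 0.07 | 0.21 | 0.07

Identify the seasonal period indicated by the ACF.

2

The largest autocorrelation is r_2 = 0.49, with weaker echoes at lags 4 (0.33) and 6 (0.25); the remaining lags stay at or below 0.21.
The dominant spike at lag 2 indicates a seasonal period of 2.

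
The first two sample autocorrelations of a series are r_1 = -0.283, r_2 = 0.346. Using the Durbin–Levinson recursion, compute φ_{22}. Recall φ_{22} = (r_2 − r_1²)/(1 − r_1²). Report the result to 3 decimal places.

φ_{22} = (r_2 − r_1²) / (1 − r_1²)
r_1² = (-0.283)² = 0.080089
Numerator = 0.346 − 0.0801 = 0.2659; denominator = 1 − 0.0801 = 0.9199
φ_{22} = 0.2659 / 0.9199 = 0.289

0.289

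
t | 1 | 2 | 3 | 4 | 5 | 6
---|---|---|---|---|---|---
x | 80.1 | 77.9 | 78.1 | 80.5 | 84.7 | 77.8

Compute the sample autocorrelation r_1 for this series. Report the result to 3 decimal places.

-0.143

Mean x̄ = (80.1 + 77.9 + 78.1 + 80.5 + 84.7 + 77.8)/6 = 79.8500
Deviations from mean: 0.2500, -1.9500, -1.7500, 0.6500, 4.8500, -2.0500
Σ(x_t−x̄)(x_{t+1}−x̄) = (-0.4875) + (3.4125) + (-1.1375) + (3.1525) + (-9.9425) = -5.0025
Denominator Σ(x_t−x̄)² = 35.0750
r_1 = -5.0025 / 35.0750 = -0.143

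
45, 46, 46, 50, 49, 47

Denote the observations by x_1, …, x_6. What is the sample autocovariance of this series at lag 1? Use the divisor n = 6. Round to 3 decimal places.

Mean x̄ = (45 + 46 + 46 + 50 + 49 + 47)/6 = 47.1667
Deviations: -2.1667, -1.1667, -1.1667, 2.8333, 1.8333, -0.1667
Σ_{t=1}^{5}(x_t−x̄)(x_{t+1}−x̄) = 5.4722
γ_1 = 5.4722 / 6 = 0.912

0.912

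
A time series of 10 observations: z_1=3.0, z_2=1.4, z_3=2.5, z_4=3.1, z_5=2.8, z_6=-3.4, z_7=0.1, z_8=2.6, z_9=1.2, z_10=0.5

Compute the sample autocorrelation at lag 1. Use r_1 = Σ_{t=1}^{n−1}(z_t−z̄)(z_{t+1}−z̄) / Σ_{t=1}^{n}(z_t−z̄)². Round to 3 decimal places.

Mean z̄ = (3.0 + 1.4 + 2.5 + 3.1 + 2.8 − 3.4 + 0.1 + 2.6 + 1.2 + 0.5)/10 = 1.3800
Numerator Σ_{t=1}^{9}(z_t−z̄)(z_{t+1}−z̄) = 2.1316
Denominator Σ(z_t−z̄)² = 35.6360
r_1 = 2.1316 / 35.6360 = 0.060

0.060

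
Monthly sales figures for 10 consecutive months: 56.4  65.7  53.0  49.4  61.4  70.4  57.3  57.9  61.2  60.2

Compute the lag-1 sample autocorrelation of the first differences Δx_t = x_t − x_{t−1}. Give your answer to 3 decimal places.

First differences Δx: 9.3, -12.7, -3.6, 12.0, 9.0, -13.1, 0.6, 3.3, -1.0
Mean of differences = 0.4222
Numerator Σ(Δx_t−Δx̄)(Δx_{t+1}−Δx̄) = -132.9483
Denominator Σ(Δx_t−Δx̄)² = 667.9956
r_1(Δx) = -132.9483 / 667.9956 = -0.199

-0.199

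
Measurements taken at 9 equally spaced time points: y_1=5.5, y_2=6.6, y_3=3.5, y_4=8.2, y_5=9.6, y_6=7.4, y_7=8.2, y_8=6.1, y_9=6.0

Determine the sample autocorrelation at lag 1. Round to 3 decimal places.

Mean ȳ = (5.5 + 6.6 + 3.5 + 8.2 + 9.6 + 7.4 + 8.2 + 6.1 + 6.0)/9 = 6.7889
Numerator Σ_{t=1}^{8}(y_t−ȳ)(y_{t+1}−ȳ) = 2.3421
Denominator Σ(y_t−ȳ)² = 25.8689
r_1 = 2.3421 / 25.8689 = 0.091

0.091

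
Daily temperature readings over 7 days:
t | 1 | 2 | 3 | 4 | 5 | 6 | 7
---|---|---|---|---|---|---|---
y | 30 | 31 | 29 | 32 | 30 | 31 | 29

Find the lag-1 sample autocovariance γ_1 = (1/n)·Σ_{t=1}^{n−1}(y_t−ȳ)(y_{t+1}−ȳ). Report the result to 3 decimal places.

Mean ȳ = (30 + 31 + 29 + 32 + 30 + 31 + 29)/7 = 30.2857
Σ_{t=1}^{6}(y_t−ȳ)(y_{t+1}−ȳ) = -4.9388
γ_1 = -4.9388 / 7 = -0.706

-0.706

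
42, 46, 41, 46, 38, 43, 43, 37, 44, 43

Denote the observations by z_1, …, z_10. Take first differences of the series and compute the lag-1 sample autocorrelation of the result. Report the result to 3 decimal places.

-0.721

First differences Δz: 4, -5, 5, -8, 5, 0, -6, 7, -1
Mean of differences = 0.1111
Numerator Σ(Δz_t−Δz̄)(Δz_{t+1}−Δz̄) = -173.7901
Denominator Σ(Δz_t−Δz̄)² = 240.8889
r_1(Δz) = -173.7901 / 240.8889 = -0.721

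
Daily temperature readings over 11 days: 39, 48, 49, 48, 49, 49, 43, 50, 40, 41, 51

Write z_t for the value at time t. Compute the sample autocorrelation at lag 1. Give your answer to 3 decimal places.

Mean z̄ = (39 + 48 + 49 + 48 + 49 + 49 + 43 + 50 + 40 + 41 + 51)/11 = 46.0909
Numerator Σ_{t=1}^{10}(z_t−z̄)(z_{t+1}−z̄) = -27.2810
Denominator Σ(z_t−z̄)² = 194.9091
r_1 = -27.2810 / 194.9091 = -0.140

-0.140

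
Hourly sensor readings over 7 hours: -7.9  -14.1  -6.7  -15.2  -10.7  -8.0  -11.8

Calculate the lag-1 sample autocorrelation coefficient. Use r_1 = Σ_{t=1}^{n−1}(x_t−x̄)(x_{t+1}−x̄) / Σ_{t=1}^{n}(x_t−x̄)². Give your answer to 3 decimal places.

-0.686

Mean x̄ = (-7.9 − 14.1 − 6.7 − 15.2 − 10.7 − 8.0 − 11.8)/7 = -10.6286
Deviations from mean: 2.7286, -3.4714, 3.9286, -4.5714, -0.0714, 2.6286, -1.1714
Σ(x_t−x̄)(x_{t+1}−x̄) = (-9.4720) + (-13.6378) + (-17.9592) + (0.3265) + (-0.1878) + (-3.0792) = -44.0094
Denominator Σ(x_t−x̄)² = 64.1143
r_1 = -44.0094 / 64.1143 = -0.686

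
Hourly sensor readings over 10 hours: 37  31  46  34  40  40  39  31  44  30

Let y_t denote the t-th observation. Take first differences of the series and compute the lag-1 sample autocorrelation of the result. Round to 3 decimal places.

-0.705

First differences Δy: -6, 15, -12, 6, 0, -1, -8, 13, -14
Mean of differences = -0.7778
Numerator Σ(Δy_t−Δȳ)(Δy_{t+1}−Δȳ) = -610.4938
Denominator Σ(Δy_t−Δȳ)² = 865.5556
r_1(Δy) = -610.4938 / 865.5556 = -0.705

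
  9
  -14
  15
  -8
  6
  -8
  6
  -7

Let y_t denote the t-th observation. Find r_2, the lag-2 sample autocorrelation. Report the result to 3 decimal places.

Mean ȳ = (9 − 14 + 15 − 8 + 6 − 8 + 6 − 7)/8 = -0.1250
Deviations from mean: 9.1250, -13.8750, 15.1250, -7.8750, 6.1250, -7.8750, 6.1250, -6.8750
Σ(y_t−ȳ)(y_{t+2}−ȳ) = (138.0156) + (109.2656) + (92.6406) + (62.0156) + (37.5156) + (54.1406) = 493.5938
Denominator Σ(y_t−ȳ)² = 750.8750
r_2 = 493.5938 / 750.8750 = 0.657

0.657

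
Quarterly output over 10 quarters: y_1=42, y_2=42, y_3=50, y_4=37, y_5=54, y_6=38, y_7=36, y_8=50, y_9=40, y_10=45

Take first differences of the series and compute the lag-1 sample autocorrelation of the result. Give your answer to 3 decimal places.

-0.710

First differences Δy: 0, 8, -13, 17, -16, -2, 14, -10, 5
Mean of differences = 0.3333
Numerator Σ(Δy_t−Δȳ)(Δy_{t+1}−Δȳ) = -782.4444
Denominator Σ(Δy_t−Δȳ)² = 1102.0000
r_1(Δy) = -782.4444 / 1102.0000 = -0.710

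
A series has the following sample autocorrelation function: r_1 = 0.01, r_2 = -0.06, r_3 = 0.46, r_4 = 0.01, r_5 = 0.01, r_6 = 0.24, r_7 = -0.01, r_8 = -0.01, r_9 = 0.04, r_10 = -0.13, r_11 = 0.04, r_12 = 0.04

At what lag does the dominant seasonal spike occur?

3

The largest autocorrelation is r_3 = 0.46, with a weaker echo at lag 6 (0.24); the remaining lags stay at or below 0.04.
The dominant spike at lag 3 indicates a seasonal period of 3.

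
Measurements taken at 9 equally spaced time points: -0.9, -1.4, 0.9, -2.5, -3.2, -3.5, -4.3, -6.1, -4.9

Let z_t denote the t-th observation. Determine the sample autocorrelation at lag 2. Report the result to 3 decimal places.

0.318

Mean z̄ = (-0.9 − 1.4 + 0.9 − 2.5 − 3.2 − 3.5 − 4.3 − 6.1 − 4.9)/9 = -2.8778
Σ(z_t−z̄)(z_{t+2}−z̄) = (7.4716) + (0.5583) + (-1.2173) + (-0.2351) + (0.4583) + (2.0049) + (2.8760) = 11.9168
Denominator Σ(z_t−z̄)² = 37.4956
r_2 = 11.9168 / 37.4956 = 0.318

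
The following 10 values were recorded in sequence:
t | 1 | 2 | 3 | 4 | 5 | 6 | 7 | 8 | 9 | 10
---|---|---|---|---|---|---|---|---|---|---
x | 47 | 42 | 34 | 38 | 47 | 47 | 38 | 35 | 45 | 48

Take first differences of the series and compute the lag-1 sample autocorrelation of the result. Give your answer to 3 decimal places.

0.184

First differences Δx: -5, -8, 4, 9, 0, -9, -3, 10, 3
Mean of differences = 0.1111
Numerator Σ(Δx_t−Δx̄)(Δx_{t+1}−Δx̄) = 70.6543
Denominator Σ(Δx_t−Δx̄)² = 384.8889
r_1(Δx) = 70.6543 / 384.8889 = 0.184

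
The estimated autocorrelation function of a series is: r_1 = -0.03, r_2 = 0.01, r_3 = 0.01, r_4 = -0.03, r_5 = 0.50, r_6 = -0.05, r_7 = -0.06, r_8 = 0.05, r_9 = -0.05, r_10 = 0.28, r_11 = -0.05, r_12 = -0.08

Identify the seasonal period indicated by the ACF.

The largest autocorrelation is r_5 = 0.50, with a weaker echo at lag 10 (0.28); the remaining lags stay at or below 0.05.
The dominant spike at lag 5 indicates a seasonal period of 5.

5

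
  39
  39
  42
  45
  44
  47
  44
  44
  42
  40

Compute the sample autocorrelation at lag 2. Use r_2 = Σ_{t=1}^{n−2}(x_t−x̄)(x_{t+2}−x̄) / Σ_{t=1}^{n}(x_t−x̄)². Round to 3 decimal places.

0.107

Mean x̄ = (39 + 39 + 42 + 45 + 44 + 47 + 44 + 44 + 42 + 40)/10 = 42.6000
Numerator Σ_{t=1}^{8}(x_t−x̄)(x_{t+2}−x̄) = 6.8800
Denominator Σ(x_t−x̄)² = 64.4000
r_2 = 6.8800 / 64.4000 = 0.107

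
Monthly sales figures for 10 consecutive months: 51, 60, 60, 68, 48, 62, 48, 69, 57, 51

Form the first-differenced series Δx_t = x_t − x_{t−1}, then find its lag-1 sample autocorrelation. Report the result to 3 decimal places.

-0.712

First differences Δx: 9, 0, 8, -20, 14, -14, 21, -12, -6
Mean of differences = 0.0000
Numerator Σ(Δx_t−Δx̄)(Δx_{t+1}−Δx̄) = -1110.0000
Denominator Σ(Δx_t−Δx̄)² = 1558.0000
r_1(Δx) = -1110.0000 / 1558.0000 = -0.712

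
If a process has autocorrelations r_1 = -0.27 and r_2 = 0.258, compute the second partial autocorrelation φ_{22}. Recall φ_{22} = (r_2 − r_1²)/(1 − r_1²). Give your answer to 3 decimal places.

φ_{22} = (r_2 − r_1²) / (1 − r_1²)
r_1² = (-0.27)² = 0.0729
Numerator = 0.258 − 0.0729 = 0.1851; denominator = 1 − 0.0729 = 0.9271
φ_{22} = 0.1851 / 0.9271 = 0.200

0.200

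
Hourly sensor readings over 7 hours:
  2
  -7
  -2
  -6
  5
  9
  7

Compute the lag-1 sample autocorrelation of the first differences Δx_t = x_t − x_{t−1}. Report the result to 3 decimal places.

First differences Δx: -9, 5, -4, 11, 4, -2
Mean of differences = 0.8333
Numerator Σ(Δx_t−Δx̄)(Δx_{t+1}−Δx̄) = -87.0278
Denominator Σ(Δx_t−Δx̄)² = 258.8333
r_1(Δx) = -87.0278 / 258.8333 = -0.336

-0.336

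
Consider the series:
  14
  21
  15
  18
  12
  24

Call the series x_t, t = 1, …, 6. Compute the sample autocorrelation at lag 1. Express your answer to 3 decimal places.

Mean x̄ = (14 + 21 + 15 + 18 + 12 + 24)/6 = 17.3333
Σ(x_t−x̄)(x_{t+1}−x̄) = (-12.2222) + (-8.5556) + (-1.5556) + (-3.5556) + (-35.5556) = -61.4444
Denominator Σ(x_t−x̄)² = 103.3333
r_1 = -61.4444 / 103.3333 = -0.595

-0.595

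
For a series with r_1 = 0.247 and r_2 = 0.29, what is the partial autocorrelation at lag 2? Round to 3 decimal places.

φ_{22} = (r_2 − r_1²) / (1 − r_1²)
r_1² = (0.247)² = 0.061009
Numerator = 0.29 − 0.0610 = 0.2290; denominator = 1 − 0.0610 = 0.9390
φ_{22} = 0.2290 / 0.9390 = 0.244

0.244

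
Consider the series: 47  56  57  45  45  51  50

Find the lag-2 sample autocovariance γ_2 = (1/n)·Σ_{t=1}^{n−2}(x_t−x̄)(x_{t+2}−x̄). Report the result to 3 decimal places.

Mean x̄ = (47 + 56 + 57 + 45 + 45 + 51 + 50)/7 = 50.1429
Deviations: -3.1429, 5.8571, 6.8571, -5.1429, -5.1429, 0.8571, -0.1429
Σ_{t=1}^{5}(x_t−x̄)(x_{t+2}−x̄) = -90.6122
γ_2 = -90.6122 / 7 = -12.945

-12.945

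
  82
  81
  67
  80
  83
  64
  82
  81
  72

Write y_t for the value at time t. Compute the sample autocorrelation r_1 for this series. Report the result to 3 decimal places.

Mean ȳ = (82 + 81 + 67 + 80 + 83 + 64 + 82 + 81 + 72)/9 = 76.8889
Numerator Σ_{t=1}^{8}(y_t−ȳ)(y_{t+1}−ȳ) = -175.1235
Denominator Σ(y_t−ȳ)² = 420.8889
r_1 = -175.1235 / 420.8889 = -0.416

-0.416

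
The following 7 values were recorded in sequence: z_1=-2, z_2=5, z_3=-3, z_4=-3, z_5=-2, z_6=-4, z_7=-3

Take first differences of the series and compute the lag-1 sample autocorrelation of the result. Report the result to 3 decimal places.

-0.518

First differences Δz: 7, -8, 0, 1, -2, 1
Mean of differences = -0.1667
Numerator Σ(Δz_t−Δz̄)(Δz_{t+1}−Δz̄) = -61.5278
Denominator Σ(Δz_t−Δz̄)² = 118.8333
r_1(Δz) = -61.5278 / 118.8333 = -0.518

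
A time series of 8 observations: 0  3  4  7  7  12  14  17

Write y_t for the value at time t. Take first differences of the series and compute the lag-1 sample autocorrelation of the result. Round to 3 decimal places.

First differences Δy: 3, 1, 3, 0, 5, 2, 3
Mean of differences = 2.4286
Numerator Σ(Δy_t−Δȳ)(Δy_{t+1}−Δȳ) = -10.6122
Denominator Σ(Δy_t−Δȳ)² = 15.7143
r_1(Δy) = -10.6122 / 15.7143 = -0.675

-0.675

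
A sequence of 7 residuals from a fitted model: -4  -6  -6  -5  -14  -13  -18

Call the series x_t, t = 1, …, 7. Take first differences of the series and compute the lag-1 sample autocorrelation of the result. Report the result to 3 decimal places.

First differences Δx: -2, 0, 1, -9, 1, -5
Mean of differences = -2.3333
Numerator Σ(Δx_t−Δx̄)(Δx_{t+1}−Δx̄) = -44.7778
Denominator Σ(Δx_t−Δx̄)² = 79.3333
r_1(Δx) = -44.7778 / 79.3333 = -0.564

-0.564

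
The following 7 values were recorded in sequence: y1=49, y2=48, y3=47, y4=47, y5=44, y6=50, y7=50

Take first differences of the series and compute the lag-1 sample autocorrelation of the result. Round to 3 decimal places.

First differences Δy: -1, -1, 0, -3, 6, 0
Mean of differences = 0.1667
Numerator Σ(Δy_t−Δȳ)(Δy_{t+1}−Δȳ) = -17.3611
Denominator Σ(Δy_t−Δȳ)² = 46.8333
r_1(Δy) = -17.3611 / 46.8333 = -0.371

-0.371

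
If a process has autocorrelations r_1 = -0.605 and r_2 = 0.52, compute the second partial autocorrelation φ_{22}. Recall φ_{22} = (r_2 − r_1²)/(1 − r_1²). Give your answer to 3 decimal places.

φ_{22} = (r_2 − r_1²) / (1 − r_1²)
r_1² = (-0.605)² = 0.366025
Numerator = 0.52 − 0.3660 = 0.1540; denominator = 1 − 0.3660 = 0.6340
φ_{22} = 0.1540 / 0.6340 = 0.243

0.243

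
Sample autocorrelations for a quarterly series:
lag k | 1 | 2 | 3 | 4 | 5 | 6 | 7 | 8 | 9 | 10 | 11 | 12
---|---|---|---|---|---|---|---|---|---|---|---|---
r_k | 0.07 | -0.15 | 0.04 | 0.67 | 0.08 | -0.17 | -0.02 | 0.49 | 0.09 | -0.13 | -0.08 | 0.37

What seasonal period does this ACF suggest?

The largest autocorrelation is r_4 = 0.67, with weaker echoes at lags 8 (0.49) and 12 (0.37); the remaining lags stay at or below 0.09.
The dominant spike at lag 4 indicates a seasonal period of 4.

4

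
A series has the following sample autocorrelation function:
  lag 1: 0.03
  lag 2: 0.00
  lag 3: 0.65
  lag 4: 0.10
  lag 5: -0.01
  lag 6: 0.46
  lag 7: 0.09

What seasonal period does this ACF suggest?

The largest autocorrelation is r_3 = 0.65, with a weaker echo at lag 6 (0.46); the remaining lags stay at or below 0.10.
The dominant spike at lag 3 indicates a seasonal period of 3.

3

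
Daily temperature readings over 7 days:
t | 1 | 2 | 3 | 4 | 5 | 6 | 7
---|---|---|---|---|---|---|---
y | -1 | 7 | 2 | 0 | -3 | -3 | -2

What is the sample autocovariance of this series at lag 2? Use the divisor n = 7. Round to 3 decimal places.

-0.286

Mean ȳ = (-1 + 7 + 2 + 0 − 3 − 3 − 2)/7 = 0.0000
Deviations: -1.0000, 7.0000, 2.0000, 0.0000, -3.0000, -3.0000, -2.0000
Σ_{t=1}^{5}(y_t−ȳ)(y_{t+2}−ȳ) = -2.0000
γ_2 = -2.0000 / 7 = -0.286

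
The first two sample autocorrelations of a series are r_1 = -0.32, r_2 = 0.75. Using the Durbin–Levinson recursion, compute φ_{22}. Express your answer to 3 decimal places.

φ_{22} = (r_2 − r_1²) / (1 − r_1²)
r_1² = (-0.32)² = 0.1024
Numerator = 0.75 − 0.1024 = 0.6476; denominator = 1 − 0.1024 = 0.8976
φ_{22} = 0.6476 / 0.8976 = 0.721

0.721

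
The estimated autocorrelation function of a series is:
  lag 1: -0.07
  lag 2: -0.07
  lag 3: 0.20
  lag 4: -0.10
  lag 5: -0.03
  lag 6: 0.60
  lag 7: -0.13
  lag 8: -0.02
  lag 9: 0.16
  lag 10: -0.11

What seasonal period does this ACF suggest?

6

The largest autocorrelation is r_6 = 0.60; the remaining lags stay at or below 0.20.
The dominant spike at lag 6 indicates a seasonal period of 6.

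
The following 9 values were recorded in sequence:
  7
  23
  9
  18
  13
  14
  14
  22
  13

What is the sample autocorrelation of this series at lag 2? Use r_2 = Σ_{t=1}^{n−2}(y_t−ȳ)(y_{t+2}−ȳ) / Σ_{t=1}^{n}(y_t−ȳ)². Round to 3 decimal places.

0.330

Mean ȳ = (7 + 23 + 9 + 18 + 13 + 14 + 14 + 22 + 13)/9 = 14.7778
Σ(y_t−ȳ)(y_{t+2}−ȳ) = (44.9383) + (26.4938) + (10.2716) + (-2.5062) + (1.3827) + (-5.6173) + (1.3827) = 76.3457
Denominator Σ(y_t−ȳ)² = 231.5556
r_2 = 76.3457 / 231.5556 = 0.330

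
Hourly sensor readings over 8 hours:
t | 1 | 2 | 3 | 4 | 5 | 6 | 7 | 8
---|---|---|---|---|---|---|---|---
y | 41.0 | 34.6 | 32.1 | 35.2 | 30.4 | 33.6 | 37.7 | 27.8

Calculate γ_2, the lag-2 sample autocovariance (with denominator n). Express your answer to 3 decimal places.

-2.104

Mean ȳ = (41.0 + 34.6 + 32.1 + 35.2 + 30.4 + 33.6 + 37.7 + 27.8)/8 = 34.0500
Deviations: 6.9500, 0.5500, -1.9500, 1.1500, -3.6500, -0.4500, 3.6500, -6.2500
Σ_{t=1}^{6}(y_t−ȳ)(y_{t+2}−ȳ) = -16.8300
γ_2 = -16.8300 / 8 = -2.104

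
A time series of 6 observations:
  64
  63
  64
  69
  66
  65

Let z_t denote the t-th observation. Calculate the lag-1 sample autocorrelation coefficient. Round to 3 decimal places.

Mean z̄ = (64 + 63 + 64 + 69 + 66 + 65)/6 = 65.1667
Deviations from mean: -1.1667, -2.1667, -1.1667, 3.8333, 0.8333, -0.1667
Numerator Σ_{t=1}^{5}(z_t−z̄)(z_{t+1}−z̄) = 3.6389
Denominator Σ(z_t−z̄)² = 22.8333
r_1 = 3.6389 / 22.8333 = 0.159

0.159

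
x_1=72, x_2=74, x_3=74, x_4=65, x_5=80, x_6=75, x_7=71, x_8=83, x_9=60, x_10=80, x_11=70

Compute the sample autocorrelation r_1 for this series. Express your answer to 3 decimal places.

Mean x̄ = (72 + 74 + 74 + 65 + 80 + 75 + 71 + 83 + 60 + 80 + 70)/11 = 73.0909
Numerator Σ_{t=1}^{10}(x_t−x̄)(x_{t+1}−x̄) = -316.4628
Denominator Σ(x_t−x̄)² = 450.9091
r_1 = -316.4628 / 450.9091 = -0.702

-0.702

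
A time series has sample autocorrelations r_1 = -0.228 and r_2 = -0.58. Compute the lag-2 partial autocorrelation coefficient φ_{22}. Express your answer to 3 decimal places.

-0.667

φ_{22} = (r_2 − r_1²) / (1 − r_1²)
r_1² = (-0.228)² = 0.051984
Numerator = -0.58 − 0.0520 = -0.6320; denominator = 1 − 0.0520 = 0.9480
φ_{22} = -0.6320 / 0.9480 = -0.667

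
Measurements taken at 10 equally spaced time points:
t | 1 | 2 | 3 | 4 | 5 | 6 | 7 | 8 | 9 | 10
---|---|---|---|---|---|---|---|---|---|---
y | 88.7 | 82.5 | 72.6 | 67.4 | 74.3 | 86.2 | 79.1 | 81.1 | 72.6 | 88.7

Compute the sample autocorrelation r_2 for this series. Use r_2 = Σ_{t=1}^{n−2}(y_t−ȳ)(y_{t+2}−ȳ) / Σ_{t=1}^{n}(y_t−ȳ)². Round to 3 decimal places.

Mean ȳ = (88.7 + 82.5 + 72.6 + 67.4 + 74.3 + 86.2 + 79.1 + 81.1 + 72.6 + 88.7)/10 = 79.3200
Numerator Σ_{t=1}^{8}(y_t−ȳ)(y_{t+2}−ȳ) = -117.6888
Denominator Σ(y_t−ȳ)² = 494.2360
r_2 = -117.6888 / 494.2360 = -0.238

-0.238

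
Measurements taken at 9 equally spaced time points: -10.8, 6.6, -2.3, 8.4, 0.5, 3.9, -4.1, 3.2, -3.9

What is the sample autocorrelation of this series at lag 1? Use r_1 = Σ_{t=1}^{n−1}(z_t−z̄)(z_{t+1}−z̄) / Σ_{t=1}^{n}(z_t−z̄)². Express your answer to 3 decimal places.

-0.490

Mean z̄ = (-10.8 + 6.6 − 2.3 + 8.4 + 0.5 + 3.9 − 4.1 + 3.2 − 3.9)/9 = 0.1667
Numerator Σ_{t=1}^{8}(z_t−z̄)(z_{t+1}−z̄) = -143.9478
Denominator Σ(z_t−z̄)² = 293.5200
r_1 = -143.9478 / 293.5200 = -0.490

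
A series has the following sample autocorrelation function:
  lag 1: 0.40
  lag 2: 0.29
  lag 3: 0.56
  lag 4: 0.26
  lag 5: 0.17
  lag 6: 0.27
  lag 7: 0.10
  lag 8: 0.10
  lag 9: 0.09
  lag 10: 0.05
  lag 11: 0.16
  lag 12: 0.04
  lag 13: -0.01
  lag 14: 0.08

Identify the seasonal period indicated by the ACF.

The largest autocorrelation is r_3 = 0.56; the remaining lags stay at or below 0.40. The elevated value at lag 1 (0.40), dropping to 0.29 at lag 2, reflects decaying short-term dependence rather than seasonality.
The dominant spike at lag 3 indicates a seasonal period of 3.

3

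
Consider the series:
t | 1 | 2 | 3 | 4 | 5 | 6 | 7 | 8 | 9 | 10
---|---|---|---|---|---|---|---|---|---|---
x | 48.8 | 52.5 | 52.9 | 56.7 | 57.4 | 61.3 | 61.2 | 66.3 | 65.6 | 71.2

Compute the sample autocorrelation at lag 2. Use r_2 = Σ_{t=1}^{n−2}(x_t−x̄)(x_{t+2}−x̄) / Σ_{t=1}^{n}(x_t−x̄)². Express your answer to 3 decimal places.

0.443

Mean x̄ = (48.8 + 52.5 + 52.9 + 56.7 + 57.4 + 61.3 + 61.2 + 66.3 + 65.6 + 71.2)/10 = 59.3900
Numerator Σ_{t=1}^{8}(x_t−x̄)(x_{t+2}−x̄) = 197.4838
Denominator Σ(x_t−x̄)² = 445.6490
r_2 = 197.4838 / 445.6490 = 0.443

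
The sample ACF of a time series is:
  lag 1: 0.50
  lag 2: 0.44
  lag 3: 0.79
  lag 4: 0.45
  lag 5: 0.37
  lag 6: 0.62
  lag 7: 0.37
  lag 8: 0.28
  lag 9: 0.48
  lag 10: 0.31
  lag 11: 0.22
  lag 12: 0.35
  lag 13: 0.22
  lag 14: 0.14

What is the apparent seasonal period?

The largest autocorrelation is r_3 = 0.79, with a weaker echo at lag 6 (0.62); the remaining lags stay at or below 0.50. The elevated value at lag 1 (0.50), dropping to 0.44 at lag 2, reflects decaying short-term dependence rather than seasonality.
The dominant spike at lag 3 indicates a seasonal period of 3.

3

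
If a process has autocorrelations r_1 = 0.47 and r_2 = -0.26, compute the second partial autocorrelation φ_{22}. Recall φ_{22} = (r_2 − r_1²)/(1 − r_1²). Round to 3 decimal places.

φ_{22} = (r_2 − r_1²) / (1 − r_1²)
r_1² = (0.47)² = 0.2209
Numerator = -0.26 − 0.2209 = -0.4809; denominator = 1 − 0.2209 = 0.7791
φ_{22} = -0.4809 / 0.7791 = -0.617

-0.617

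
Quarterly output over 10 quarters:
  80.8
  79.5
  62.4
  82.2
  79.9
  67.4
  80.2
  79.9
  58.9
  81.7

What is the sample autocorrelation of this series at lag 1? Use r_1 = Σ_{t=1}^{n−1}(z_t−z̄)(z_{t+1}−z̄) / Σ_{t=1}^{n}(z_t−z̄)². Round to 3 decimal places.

-0.459

Mean z̄ = (80.8 + 79.5 + 62.4 + 82.2 + 79.9 + 67.4 + 80.2 + 79.9 + 58.9 + 81.7)/10 = 75.2900
Numerator Σ_{t=1}^{9}(z_t−z̄)(z_{t+1}−z̄) = -321.3801
Denominator Σ(z_t−z̄)² = 700.5690
r_1 = -321.3801 / 700.5690 = -0.459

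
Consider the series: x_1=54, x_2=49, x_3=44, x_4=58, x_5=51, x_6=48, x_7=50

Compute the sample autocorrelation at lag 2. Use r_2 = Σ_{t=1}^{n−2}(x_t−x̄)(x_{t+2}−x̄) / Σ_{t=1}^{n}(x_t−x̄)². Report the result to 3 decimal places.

-0.471

Mean x̄ = (54 + 49 + 44 + 58 + 51 + 48 + 50)/7 = 50.5714
Deviations from mean: 3.4286, -1.5714, -6.5714, 7.4286, 0.4286, -2.5714, -0.5714
Σ(x_t−x̄)(x_{t+2}−x̄) = (-22.5306) + (-11.6735) + (-2.8163) + (-19.1020) + (-0.2449) = -56.3673
Denominator Σ(x_t−x̄)² = 119.7143
r_2 = -56.3673 / 119.7143 = -0.471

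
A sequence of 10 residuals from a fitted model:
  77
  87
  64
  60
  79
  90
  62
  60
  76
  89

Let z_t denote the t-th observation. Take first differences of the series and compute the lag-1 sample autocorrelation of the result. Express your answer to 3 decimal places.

First differences Δz: 10, -23, -4, 19, 11, -28, -2, 16, 13
Mean of differences = 1.3333
Numerator Σ(Δz_t−Δz̄)(Δz_{t+1}−Δz̄) = -68.1111
Denominator Σ(Δz_t−Δz̄)² = 2324.0000
r_1(Δz) = -68.1111 / 2324.0000 = -0.029

-0.029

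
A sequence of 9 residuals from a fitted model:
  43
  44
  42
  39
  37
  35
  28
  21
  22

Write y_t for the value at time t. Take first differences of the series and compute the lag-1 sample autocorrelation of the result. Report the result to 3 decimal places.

0.042

First differences Δy: 1, -2, -3, -2, -2, -7, -7, 1
Mean of differences = -2.6250
Numerator Σ(Δy_t−Δȳ)(Δy_{t+1}−Δȳ) = 2.7344
Denominator Σ(Δy_t−Δȳ)² = 65.8750
r_1(Δy) = 2.7344 / 65.8750 = 0.042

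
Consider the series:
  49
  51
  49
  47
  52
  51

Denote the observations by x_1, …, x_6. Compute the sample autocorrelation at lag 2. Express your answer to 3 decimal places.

Mean x̄ = (49 + 51 + 49 + 47 + 52 + 51)/6 = 49.8333
Σ(x_t−x̄)(x_{t+2}−x̄) = (0.6944) + (-3.3056) + (-1.8056) + (-3.3056) = -7.7222
Denominator Σ(x_t−x̄)² = 16.8333
r_2 = -7.7222 / 16.8333 = -0.459

-0.459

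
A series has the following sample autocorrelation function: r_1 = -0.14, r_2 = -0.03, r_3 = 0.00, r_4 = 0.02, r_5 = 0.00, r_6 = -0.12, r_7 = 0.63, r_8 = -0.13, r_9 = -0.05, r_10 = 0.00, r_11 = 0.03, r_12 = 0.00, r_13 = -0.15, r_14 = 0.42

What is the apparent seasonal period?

The largest autocorrelation is r_7 = 0.63, with a weaker echo at lag 14 (0.42); the remaining lags stay at or below 0.03.
The dominant spike at lag 7 indicates a seasonal period of 7.

7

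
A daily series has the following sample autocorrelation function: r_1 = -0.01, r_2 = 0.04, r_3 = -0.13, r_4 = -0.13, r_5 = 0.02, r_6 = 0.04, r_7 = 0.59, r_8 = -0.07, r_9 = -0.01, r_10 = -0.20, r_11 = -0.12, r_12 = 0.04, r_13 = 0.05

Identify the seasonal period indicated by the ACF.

7

The largest autocorrelation is r_7 = 0.59; the remaining lags stay at or below 0.05.
The dominant spike at lag 7 indicates a seasonal period of 7.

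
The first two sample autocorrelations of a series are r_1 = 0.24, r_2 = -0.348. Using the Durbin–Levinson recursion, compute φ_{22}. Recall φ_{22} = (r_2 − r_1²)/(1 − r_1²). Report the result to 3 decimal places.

φ_{22} = (r_2 − r_1²) / (1 − r_1²)
r_1² = (0.24)² = 0.0576
Numerator = -0.348 − 0.0576 = -0.4056; denominator = 1 − 0.0576 = 0.9424
φ_{22} = -0.4056 / 0.9424 = -0.430

-0.430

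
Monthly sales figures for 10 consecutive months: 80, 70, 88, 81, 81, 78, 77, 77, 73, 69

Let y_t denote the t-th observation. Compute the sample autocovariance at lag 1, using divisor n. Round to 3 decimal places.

-0.576

Mean ȳ = (80 + 70 + 88 + 81 + 81 + 78 + 77 + 77 + 73 + 69)/10 = 77.4000
Σ_{t=1}^{9}(y_t−ȳ)(y_{t+1}−ȳ) = -5.7600
γ_1 = -5.7600 / 10 = -0.576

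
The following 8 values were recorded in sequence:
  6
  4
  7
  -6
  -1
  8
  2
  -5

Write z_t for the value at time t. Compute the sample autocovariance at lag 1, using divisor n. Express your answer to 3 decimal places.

Mean z̄ = (6 + 4 + 7 − 6 − 1 + 8 + 2 − 5)/8 = 1.8750
Σ_{t=1}^{7}(z_t−z̄)(z_{t+1}−z̄) = -15.7656
γ_1 = -15.7656 / 8 = -1.971

-1.971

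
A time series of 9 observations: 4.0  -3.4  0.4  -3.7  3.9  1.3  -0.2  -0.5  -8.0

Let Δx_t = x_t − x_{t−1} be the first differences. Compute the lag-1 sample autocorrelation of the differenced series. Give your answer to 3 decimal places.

-0.450

First differences Δx: -7.4, 3.8, -4.1, 7.6, -2.6, -1.5, -0.3, -7.5
Mean of differences = -1.5000
Numerator Σ(Δx_t−Δx̄)(Δx_{t+1}−Δx̄) = -85.9200
Denominator Σ(Δx_t−Δx̄)² = 191.1200
r_1(Δx) = -85.9200 / 191.1200 = -0.450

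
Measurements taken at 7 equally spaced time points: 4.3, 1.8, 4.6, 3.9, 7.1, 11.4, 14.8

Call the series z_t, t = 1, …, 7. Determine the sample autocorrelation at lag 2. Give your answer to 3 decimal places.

Mean z̄ = (4.3 + 1.8 + 4.6 + 3.9 + 7.1 + 11.4 + 14.8)/7 = 6.8429
Deviations from mean: -2.5429, -5.0429, -2.2429, -2.9429, 0.2571, 4.5571, 7.9571
Numerator Σ_{t=1}^{5}(z_t−z̄)(z_{t+2}−z̄) = 8.6020
Denominator Σ(z_t−z̄)² = 129.7371
r_2 = 8.6020 / 129.7371 = 0.066

0.066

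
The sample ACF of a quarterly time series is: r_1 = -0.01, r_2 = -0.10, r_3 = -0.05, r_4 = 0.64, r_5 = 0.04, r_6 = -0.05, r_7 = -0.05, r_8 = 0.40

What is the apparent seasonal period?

4

The largest autocorrelation is r_4 = 0.64, with a weaker echo at lag 8 (0.40); the remaining lags stay at or below 0.04.
The dominant spike at lag 4 indicates a seasonal period of 4.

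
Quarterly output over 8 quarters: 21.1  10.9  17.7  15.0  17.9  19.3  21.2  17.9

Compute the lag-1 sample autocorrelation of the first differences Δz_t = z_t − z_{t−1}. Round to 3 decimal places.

-0.501

First differences Δz: -10.2, 6.8, -2.7, 2.9, 1.4, 1.9, -3.3
Mean of differences = -0.4571
Numerator Σ(Δz_t−Δz̄)(Δz_{t+1}−Δz̄) = -90.6004
Denominator Σ(Δz_t−Δz̄)² = 180.9771
r_1(Δz) = -90.6004 / 180.9771 = -0.501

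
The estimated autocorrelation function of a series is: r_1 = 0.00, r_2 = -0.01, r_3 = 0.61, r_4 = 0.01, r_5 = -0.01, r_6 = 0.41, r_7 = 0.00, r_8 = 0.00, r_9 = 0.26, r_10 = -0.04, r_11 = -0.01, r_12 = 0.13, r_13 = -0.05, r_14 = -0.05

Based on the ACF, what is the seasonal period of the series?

The largest autocorrelation is r_3 = 0.61, with weaker echoes at lags 6 (0.41) and 9 (0.26); the remaining lags stay at or below 0.13.
The dominant spike at lag 3 indicates a seasonal period of 3.

3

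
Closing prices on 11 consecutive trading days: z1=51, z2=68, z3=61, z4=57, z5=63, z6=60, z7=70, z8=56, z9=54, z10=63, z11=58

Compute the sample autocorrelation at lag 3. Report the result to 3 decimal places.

Mean z̄ = (51 + 68 + 61 + 57 + 63 + 60 + 70 + 56 + 54 + 63 + 58)/11 = 60.0909
Numerator Σ_{t=1}^{8}(z_t−z̄)(z_{t+3}−z̄) = 46.4298
Denominator Σ(z_t−z̄)² = 328.9091
r_3 = 46.4298 / 328.9091 = 0.141

0.141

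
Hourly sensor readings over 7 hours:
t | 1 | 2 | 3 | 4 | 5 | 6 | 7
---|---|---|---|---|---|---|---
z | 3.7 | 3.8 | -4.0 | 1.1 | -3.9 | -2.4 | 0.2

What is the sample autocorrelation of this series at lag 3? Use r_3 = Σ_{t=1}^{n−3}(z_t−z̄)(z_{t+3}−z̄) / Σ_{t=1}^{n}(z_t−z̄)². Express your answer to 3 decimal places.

Mean z̄ = (3.7 + 3.8 − 4.0 + 1.1 − 3.9 − 2.4 + 0.2)/7 = -0.2143
Deviations from mean: 3.9143, 4.0143, -3.7857, 1.3143, -3.6857, -2.1857, 0.4143
Σ(z_t−z̄)(z_{t+3}−z̄) = (5.1445) + (-14.7955) + (8.2745) + (0.5445) = -0.8320
Denominator Σ(z_t−z̄)² = 66.0286
r_3 = -0.8320 / 66.0286 = -0.013

-0.013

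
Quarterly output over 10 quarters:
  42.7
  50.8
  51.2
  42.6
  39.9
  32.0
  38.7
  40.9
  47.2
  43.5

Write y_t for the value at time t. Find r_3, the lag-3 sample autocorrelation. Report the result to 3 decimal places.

Mean ȳ = (42.7 + 50.8 + 51.2 + 42.6 + 39.9 + 32.0 + 38.7 + 40.9 + 47.2 + 43.5)/10 = 42.9500
Numerator Σ_{t=1}^{7}(y_t−ȳ)(y_{t+3}−ȳ) = -155.3275
Denominator Σ(y_t−ȳ)² = 299.7050
r_3 = -155.3275 / 299.7050 = -0.518

-0.518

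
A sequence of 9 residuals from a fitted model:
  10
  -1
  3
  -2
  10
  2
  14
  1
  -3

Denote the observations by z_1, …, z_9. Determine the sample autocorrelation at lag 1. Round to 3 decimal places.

Mean z̄ = (10 − 1 + 3 − 2 + 10 + 2 + 14 + 1 − 3)/9 = 3.7778
Numerator Σ_{t=1}^{8}(z_t−z̄)(z_{t+1}−z̄) = -96.2716
Denominator Σ(z_t−z̄)² = 295.5556
r_1 = -96.2716 / 295.5556 = -0.326

-0.326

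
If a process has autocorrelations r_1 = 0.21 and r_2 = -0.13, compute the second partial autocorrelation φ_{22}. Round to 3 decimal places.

-0.182

φ_{22} = (r_2 − r_1²) / (1 − r_1²)
r_1² = (0.21)² = 0.0441
Numerator = -0.13 − 0.0441 = -0.1741; denominator = 1 − 0.0441 = 0.9559
φ_{22} = -0.1741 / 0.9559 = -0.182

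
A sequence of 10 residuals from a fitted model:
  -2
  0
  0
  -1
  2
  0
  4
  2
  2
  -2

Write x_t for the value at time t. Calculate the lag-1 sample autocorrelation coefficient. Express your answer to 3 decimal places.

Mean x̄ = (-2 + 0 + 0 − 1 + 2 + 0 + 4 + 2 + 2 − 2)/10 = 0.5000
Numerator Σ_{t=1}^{9}(x_t−x̄)(x_{t+1}−x̄) = 1.2500
Denominator Σ(x_t−x̄)² = 34.5000
r_1 = 1.2500 / 34.5000 = 0.036

0.036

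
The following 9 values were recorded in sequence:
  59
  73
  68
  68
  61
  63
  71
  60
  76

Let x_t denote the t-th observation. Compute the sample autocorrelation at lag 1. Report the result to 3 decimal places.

Mean x̄ = (59 + 73 + 68 + 68 + 61 + 63 + 71 + 60 + 76)/9 = 66.5556
Numerator Σ_{t=1}^{8}(x_t−x̄)(x_{t+1}−x̄) = -132.4198
Denominator Σ(x_t−x̄)² = 298.2222
r_1 = -132.4198 / 298.2222 = -0.444

-0.444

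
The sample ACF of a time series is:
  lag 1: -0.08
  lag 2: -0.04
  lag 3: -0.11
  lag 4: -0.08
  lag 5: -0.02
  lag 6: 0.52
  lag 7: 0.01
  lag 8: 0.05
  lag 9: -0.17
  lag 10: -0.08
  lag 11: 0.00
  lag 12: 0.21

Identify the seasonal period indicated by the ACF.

6

The largest autocorrelation is r_6 = 0.52, with a weaker echo at lag 12 (0.21); the remaining lags stay at or below 0.05.
The dominant spike at lag 6 indicates a seasonal period of 6.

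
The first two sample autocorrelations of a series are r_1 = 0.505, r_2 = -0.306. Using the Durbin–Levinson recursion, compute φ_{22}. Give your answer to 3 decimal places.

φ_{22} = (r_2 − r_1²) / (1 − r_1²)
r_1² = (0.505)² = 0.255025
Numerator = -0.306 − 0.2550 = -0.5610; denominator = 1 − 0.2550 = 0.7450
φ_{22} = -0.5610 / 0.7450 = -0.753

-0.753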